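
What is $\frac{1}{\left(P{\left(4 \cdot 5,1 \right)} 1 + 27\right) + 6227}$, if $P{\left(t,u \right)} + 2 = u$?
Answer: $\frac{1}{6253} \approx 0.00015992$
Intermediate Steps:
$P{\left(t,u \right)} = -2 + u$
$\frac{1}{\left(P{\left(4 \cdot 5,1 \right)} 1 + 27\right) + 6227} = \frac{1}{\left(\left(-2 + 1\right) 1 + 27\right) + 6227} = \frac{1}{\left(\left(-1\right) 1 + 27\right) + 6227} = \frac{1}{\left(-1 + 27\right) + 6227} = \frac{1}{26 + 6227} = \frac{1}{6253}$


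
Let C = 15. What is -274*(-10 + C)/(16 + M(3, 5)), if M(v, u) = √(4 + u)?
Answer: -1370/19 ≈ -72.105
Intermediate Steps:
-274*(-10 + C)/(16 + M(3, 5)) = -274*(-10 + 15)/(16 + √(4 + 5)) = -1370/(16 + √9) = -1370/(16 + 3) = -1370/19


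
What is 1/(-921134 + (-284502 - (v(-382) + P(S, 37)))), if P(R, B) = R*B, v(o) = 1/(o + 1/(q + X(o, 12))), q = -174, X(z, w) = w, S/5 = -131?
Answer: -61885/73111000723 ≈ -8.4645e-7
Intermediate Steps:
S = -655 (S = 5*(-131) = -655)
v(o) = 1/(-1/162 + o) (v(o) = 1/(o + 1/(-174 + 12)) = 1/(o + 1/(-162)) = 1/(o - 1/162) = 1/(-1/162 + o))
P(R, B) = B*R
1/(-921134 + (-284502 - (v(-382) + P(S, 37)))) = 1/(-921134 + (-284502 - (162/(-1 + 162*(-382)) + 37*(-655)))) = 1/(-921134 + (-284502 - (162/(-1 - 61884) - 24235))) = 1/(-921134 + (-284502 - (162/(-61885) - 24235))) = 1/(-921134 + (-284502 - (162*(-1/61885) - 24235))) = 1/(-921134 + (-284502 - (-162/61885 - 24235))) = 1/(-921134 + (-284502 - 1*(-1499783137/61885))) = 1/(-921134 + (-284502 + 1499783137/61885)) = 1/(-921134 - 16106623133/61885) = 1/(-73111000723/61885) = -61885/73111000723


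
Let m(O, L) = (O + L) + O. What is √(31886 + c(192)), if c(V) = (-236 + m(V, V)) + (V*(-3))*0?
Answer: √32226 ≈ 179.52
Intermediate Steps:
m(O, L) = L + 2*O (m(O, L) = (L + O) + O = L + 2*O)
c(V) = -236 + 3*V (c(V) = (-236 + (V + 2*V)) + (V*(-3))*0 = (-236 + 3*V) - 3*V*0 = (-236 + 3*V) + 0 = -236 + 3*V)
√(31886 + c(192)) = √(31886 + (-236 + 3*192)) = √(31886 + (-236 + 576)) = √(31886 + 340) = √32226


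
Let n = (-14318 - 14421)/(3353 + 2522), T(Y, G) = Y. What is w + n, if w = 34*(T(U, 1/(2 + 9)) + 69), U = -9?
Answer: 11956261/5875 ≈ 2035.1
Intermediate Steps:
n = -28739/5875 ≈ -4.8917
w = 2040 (w = 34*(-9 + 69) = 34*60 = 2040)
w + n = 2040 - 28739/5875 = 11956261/5875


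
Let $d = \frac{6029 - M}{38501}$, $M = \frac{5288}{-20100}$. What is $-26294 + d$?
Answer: $- \frac{5087004805303}{193467525} \approx -26294.0$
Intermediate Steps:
$M = - \frac{1322}{5025}$ ($M = 5288 \left(- \frac{1}{20100}\right) = - \frac{1322}{5025} \approx -0.26308$)
$d = \frac{30297047}{193467525}$ ($d = \frac{6029 - - \frac{1322}{5025}}{38501} = \left(6029 + \frac{1322}{5025}\right) \frac{1}{38501} = \frac{30297047}{5025} \cdot \frac{1}{38501} = \frac{30297047}{193467525} \approx 0.1566$)
$-26294 + d = -26294 + \frac{30297047}{193467525} = - \frac{5087004805303}{193467525}$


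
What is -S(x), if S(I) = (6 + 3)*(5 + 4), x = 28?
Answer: -81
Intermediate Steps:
S(I) = 81 (S(I) = 9*9 = 81)
-S(x) = -1*81 = -81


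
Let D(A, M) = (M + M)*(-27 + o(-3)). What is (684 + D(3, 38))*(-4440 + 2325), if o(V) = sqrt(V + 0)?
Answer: 2893320 - 160740*I*sqrt(3) ≈ 2.8933e+6 - 2.7841e+5*I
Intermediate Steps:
o(V) = sqrt(V)
D(A, M) = 2*M*(-27 + I*sqrt(3)) (D(A, M) = (M + M)*(-27 + sqrt(-3)) = (2*M)*(-27 + I*sqrt(3)) = 2*M*(-27 + I*sqrt(3)))
(684 + D(3, 38))*(-4440 + 2325) = (684 + 2*38*(-27 + I*sqrt(3)))*(-4440 + 2325) = (684 + (-2052 + 76*I*sqrt(3)))*(-2115) = (-1368 + 76*I*sqrt(3))*(-2115) = 2893320 - 160740*I*sqrt(3)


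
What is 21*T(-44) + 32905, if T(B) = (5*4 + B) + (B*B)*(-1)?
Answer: -8255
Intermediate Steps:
T(B) = 20 + B - B² (T(B) = (20 + B) + B²*(-1) = (20 + B) - B² = 20 + B - B²)
21*T(-44) + 32905 = 21*(20 - 44 - 1*(-44)²) + 32905 = 21*(20 - 44 - 1*1936) + 32905 = 21*(20 - 44 - 1936) + 32905 = 21*(-1960) + 32905 = -41160 + 32905 = -8255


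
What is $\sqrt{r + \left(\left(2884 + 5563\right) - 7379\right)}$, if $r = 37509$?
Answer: $\sqrt{38577} \approx 196.41$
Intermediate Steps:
$\sqrt{r + \left(\left(2884 + 5563\right) - 7379\right)} = \sqrt{37509 + \left(\left(2884 + 5563\right) - 7379\right)} = \sqrt{37509 + \left(8447 - 7379\right)} = \sqrt{37509 + 1068} = \sqrt{38577}$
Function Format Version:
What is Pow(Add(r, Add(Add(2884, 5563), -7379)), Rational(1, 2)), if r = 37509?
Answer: Pow(38577, Rational(1, 2)) ≈ 196.41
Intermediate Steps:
Pow(Add(r, Add(Add(2884, 5563), -7379)), Rational(1, 2)) = Pow(Add(37509, Add(Add(2884, 5563), -7379)), Rational(1, 2)) = Pow(Add(37509, Add(8447, -7379)), Rational(1, 2)) = Pow(Add(37509, 1068), Rational(1, 2)) = Pow(38577, Rational(1, 2))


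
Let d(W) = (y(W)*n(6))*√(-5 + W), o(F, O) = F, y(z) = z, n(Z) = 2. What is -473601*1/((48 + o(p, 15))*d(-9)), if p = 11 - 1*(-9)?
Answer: -157867*I*√14/5712 ≈ -103.41*I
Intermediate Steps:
p = 20 (p = 11 + 9 = 20)
d(W) = 2*W*√(-5 + W) (d(W) = (W*2)*√(-5 + W) = (2*W)*√(-5 + W) = 2*W*√(-5 + W))
-473601*1/((48 + o(p, 15))*d(-9)) = -473601*(-1/(18*√(-5 - 9)*(48 + 20))) = -473601*I*√14/17136 = -157867*I*√14/5712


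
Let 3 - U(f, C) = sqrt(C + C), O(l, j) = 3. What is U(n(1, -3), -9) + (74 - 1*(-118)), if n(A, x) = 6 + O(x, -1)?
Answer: 195 - 3*I*sqrt(2) ≈ 195.0 - 4.2426*I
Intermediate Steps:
n(A, x) = 9 (n(A, x) = 6 + 3 = 9)
U(f, C) = 3 - sqrt(2)*sqrt(C) (U(f, C) = 3 - sqrt(C + C) = 3 - sqrt(2*C) = 3 - sqrt(2)*sqrt(C))
U(n(1, -3), -9) + (74 - 1*(-118)) = (3 - sqrt(2)*sqrt(-9)) + (74 - 1*(-118)) = (3 - sqrt(2)*3*I) + (74 + 118) = (3 - 3*I*sqrt(2)) + 192 = 195 - 3*I*sqrt(2)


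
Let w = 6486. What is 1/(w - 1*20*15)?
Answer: 1/6186 ≈ 0.00016166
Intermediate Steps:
1/(w - 1*20*15) = 1/(6486 - 1*20*15) = 1/(6486 - 20*15) = 1/(6486 - 300) = 1/6186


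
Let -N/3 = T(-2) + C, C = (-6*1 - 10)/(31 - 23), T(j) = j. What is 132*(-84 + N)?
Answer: -9504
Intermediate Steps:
C = -2 (C = (-6 - 10)/8 = -16*⅛ = -2)
N = 12 (N = -3*(-2 - 2) = -3*(-4) = 12)
132*(-84 + N) = 132*(-84 + 12) = 132*(-72) = -9504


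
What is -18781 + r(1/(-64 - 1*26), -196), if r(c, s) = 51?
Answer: -18730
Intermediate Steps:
-18781 + r(1/(-64 - 1*26), -196) = -18781 + 51 = -18730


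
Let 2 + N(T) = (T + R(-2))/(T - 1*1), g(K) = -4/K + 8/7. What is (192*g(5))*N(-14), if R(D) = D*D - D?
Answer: -16896/175 ≈ -96.549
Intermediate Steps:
R(D) = D² - D
g(K) = 8/7 - 4/K (g(K) = -4/K + 8*(⅐) = -4/K + 8/7 = 8/7 - 4/K)
N(T) = -2 + (6 + T)/(-1 + T) (N(T) = -2 + (T - 2*(-1 - 2))/(T - 1*1) = -2 + (T - 2*(-3))/(T - 1) = -2 + (T + 6)/(-1 + T) = -2 + (6 + T)/(-1 + T))
(192*g(5))*N(-14) = (192*(8/7 - 4/5))*((8 - 1*(-14))/(-1 - 14)) = (192*(8/7 - 4*⅕))*((8 + 14)/(-15)) = (192*(8/7 - ⅘))*(-1/15*22) = (192*(12/35))*(-22/15) = (2304/35)*(-22/15) = -16896/175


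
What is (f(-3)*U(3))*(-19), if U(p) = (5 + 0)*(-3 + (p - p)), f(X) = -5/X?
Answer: 475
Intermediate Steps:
U(p) = -15 (U(p) = 5*(-3 + 0) = 5*(-3) = -15)
(f(-3)*U(3))*(-19) = (-5/(-3)*(-15))*(-19) = (-5*(-1/3)*(-15))*(-19) = ((5/3)*(-15))*(-19) = -25*(-19) = 475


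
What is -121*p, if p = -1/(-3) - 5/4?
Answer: 1331/12 ≈ 110.92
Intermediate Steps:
p = -11/12 (p = -1*(-1/3) - 5*1/4 = 1/3 - 5/4 = -11/12 ≈ -0.91667)
-121*p = -121*(-11/12) = 1331/12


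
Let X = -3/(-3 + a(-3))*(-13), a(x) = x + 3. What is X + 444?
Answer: 431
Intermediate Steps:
a(x) = 3 + x
X = -13 (X = -3/(-3 + (3 - 3))*(-13) = -3/(-3 + 0)*(-13) = -3/(-3)*(-13) = -3*(-1/3)*(-13) = 1*(-13) = -13)
X + 444 = -13 + 444 = 431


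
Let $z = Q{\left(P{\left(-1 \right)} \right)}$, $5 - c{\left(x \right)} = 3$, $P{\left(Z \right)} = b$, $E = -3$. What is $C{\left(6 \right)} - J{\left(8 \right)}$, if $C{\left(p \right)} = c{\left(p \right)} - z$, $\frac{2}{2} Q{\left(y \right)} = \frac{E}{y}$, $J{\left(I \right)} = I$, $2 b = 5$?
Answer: $- \frac{24}{5} \approx -4.8$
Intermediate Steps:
$b = \frac{5}{2}$ ($b = \frac{1}{2} \cdot 5 = \frac{5}{2} \approx 2.5$)
$P{\left(Z \right)} = \frac{5}{2}$
$c{\left(x \right)} = 2$ ($c{\left(x \right)} = 5 - 3 = 2$)
$Q{\left(y \right)} = - \frac{3}{y}$
$z = - \frac{6}{5}$ ($z = - \frac{3}{\frac{5}{2}} = \left(-3\right) \frac{2}{5} = - \frac{6}{5} \approx -1.2$)
$C{\left(p \right)} = \frac{16}{5}$ ($C{\left(p \right)} = 2 - - \frac{6}{5} = 2 + \frac{6}{5} = \frac{16}{5}$)
$C{\left(6 \right)} - J{\left(8 \right)} = \frac{16}{5} - 8 = - \frac{24}{5}$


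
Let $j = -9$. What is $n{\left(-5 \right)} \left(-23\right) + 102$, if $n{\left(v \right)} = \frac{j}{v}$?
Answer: $\frac{303}{5} \approx 60.6$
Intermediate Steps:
$n{\left(v \right)} = - \frac{9}{v}$
$n{\left(-5 \right)} \left(-23\right) + 102 = - \frac{9}{-5} \left(-23\right) + 102 = \left(-9\right) \left(- \frac{1}{5}\right) \left(-23\right) + 102 = \frac{9}{5} \left(-23\right) + 102 = - \frac{207}{5} + 102 = \frac{303}{5}$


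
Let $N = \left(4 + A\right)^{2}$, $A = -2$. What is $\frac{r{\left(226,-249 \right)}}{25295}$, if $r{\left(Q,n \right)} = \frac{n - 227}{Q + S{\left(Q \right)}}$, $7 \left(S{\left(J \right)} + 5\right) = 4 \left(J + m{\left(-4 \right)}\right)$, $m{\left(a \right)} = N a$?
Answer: $- \frac{476}{8625595} \approx -5.5185 \cdot 10^{-5}$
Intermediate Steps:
$N = 4$ ($N = \left(4 - 2\right)^{2} = 2^{2} = 4$)
$m{\left(a \right)} = 4 a$
$S{\left(J \right)} = - \frac{99}{7} + \frac{4 J}{7}$ ($S{\left(J \right)} = -5 + \frac{4 \left(J + 4 \left(-4\right)\right)}{7} = -5 + \frac{4 \left(J - 16\right)}{7} = -5 + \frac{4 \left(-16 + J\right)}{7} = -5 + \frac{-64 + 4 J}{7} = -5 + \left(- \frac{64}{7} + \frac{4 J}{7}\right) = - \frac{99}{7} + \frac{4 J}{7}$)
$r{\left(Q,n \right)} = \frac{-227 + n}{- \frac{99}{7} + \frac{11 Q}{7}}$ ($r{\left(Q,n \right)} = \frac{n - 227}{Q + \left(- \frac{99}{7} + \frac{4 Q}{7}\right)} = \frac{-227 + n}{- \frac{99}{7} + \frac{11 Q}{7}}$)
$\frac{r{\left(226,-249 \right)}}{25295} = \frac{\frac{7}{11} \frac{1}{-9 + 226} \left(-227 - 249\right)}{25295} = \frac{7}{11} \cdot \frac{1}{217} \left(-476\right) \frac{1}{25295} = \left(- \frac{476}{341}\right) \frac{1}{25295} = - \frac{476}{8625595}$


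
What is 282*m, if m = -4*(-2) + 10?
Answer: 5076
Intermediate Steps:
m = 18 (m = 8 + 10 = 18)
282*m = 282*18 = 5076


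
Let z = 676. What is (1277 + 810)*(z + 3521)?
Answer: 8759139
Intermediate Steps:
(1277 + 810)*(z + 3521) = (1277 + 810)*(676 + 3521) = 2087*4197 = 8759139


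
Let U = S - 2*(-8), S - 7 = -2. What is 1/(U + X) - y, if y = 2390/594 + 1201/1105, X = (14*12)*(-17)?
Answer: -35223043/6891885 ≈ -5.1108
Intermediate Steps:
S = 5 (S = 7 - 2 = 5)
X = -2856 (X = 168*(-17) = -2856)
U = 21 (U = 5 - 2*(-8) = 5 + 16 = 21)
y = 1677172/328185 (y = 2390*(1/594) + 1201*(1/1105) = 1195/297 + 1201/1105 = 1677172/328185 ≈ 5.1104)
1/(U + X) - y = 1/(21 - 2856) - 1*1677172/328185 = 1/(-2835) - 1677172/328185 = -1/2835 - 1677172/328185 = -35223043/6891885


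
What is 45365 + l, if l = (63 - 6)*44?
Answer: 47873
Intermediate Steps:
l = 2508 (l = 57*44 = 2508)
45365 + l = 45365 + 2508 = 47873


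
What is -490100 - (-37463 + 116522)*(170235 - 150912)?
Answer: -1528147157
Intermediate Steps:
-490100 - (-37463 + 116522)*(170235 - 150912) = -490100 - 79059*19323 = -490100 - 1*1527657057 = -490100 - 1527657057 = -1528147157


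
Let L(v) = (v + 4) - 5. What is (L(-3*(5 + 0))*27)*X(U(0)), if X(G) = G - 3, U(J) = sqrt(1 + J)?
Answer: 864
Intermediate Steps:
L(v) = -1 + v (L(v) = (4 + v) - 5 = -1 + v)
X(G) = -3 + G
(L(-3*(5 + 0))*27)*X(U(0)) = ((-1 - 3*(5 + 0))*27)*(-3 + sqrt(1 + 0)) = ((-1 - 3*5)*27)*(-3 + sqrt(1)) = ((-1 - 15)*27)*(-3 + 1) = -16*27*(-2) = -432*(-2) = 864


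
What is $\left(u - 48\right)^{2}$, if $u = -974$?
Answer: $1044484$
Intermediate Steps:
$\left(u - 48\right)^{2} = \left(-974 - 48\right)^{2} = \left(-1022\right)^{2} = 1044484$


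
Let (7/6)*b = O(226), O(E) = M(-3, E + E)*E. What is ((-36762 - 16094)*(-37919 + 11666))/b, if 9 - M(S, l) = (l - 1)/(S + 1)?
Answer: 231271428/7571 ≈ 30547.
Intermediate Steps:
M(S, l) = 9 - (-1 + l)/(1 + S) (M(S, l) = 9 - (l - 1)/(S + 1) = 9 - (-1 + l)/(1 + S))
O(E) = E*(17/2 + E) (O(E) = ((10 - (E + E) + 9*(-3))/(1 - 3))*E = ((10 - 2*E - 27)/(-2))*E = (-(10 - 2*E - 27)/2)*E = (-(-17 - 2*E)/2)*E = (17/2 + E)*E = E*(17/2 + E))
b = 45426 (b = 6*((½)*226*(17 + 2*226))/7 = 6*((½)*226*(17 + 452))/7 = 6*((½)*226*469)/7 = (6/7)*52997 = 45426)
((-36762 - 16094)*(-37919 + 11666))/b = ((-36762 - 16094)*(-37919 + 11666))/45426 = -52856*(-26253)*(1/45426) = 1387628568*(1/45426) = 231271428/7571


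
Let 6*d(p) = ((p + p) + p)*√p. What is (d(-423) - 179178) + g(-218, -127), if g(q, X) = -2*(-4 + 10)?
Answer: -179190 - 1269*I*√47/2 ≈ -1.7919e+5 - 4349.9*I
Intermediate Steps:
g(q, X) = -12 (g(q, X) = -2*6 = -12)
d(p) = p^(3/2)/2 (d(p) = (((p + p) + p)*√p)/6 = ((2*p + p)*√p)/6 = ((3*p)*√p)/6 = (3*p^(3/2))/6 = p^(3/2)/2)
(d(-423) - 179178) + g(-218, -127) = ((-423)^(3/2)/2 - 179178) - 12 = ((-1269*I*√47)/2 - 179178) - 12 = (-1269*I*√47/2 - 179178) - 12 = (-179178 - 1269*I*√47/2) - 12 = -179190 - 1269*I*√47/2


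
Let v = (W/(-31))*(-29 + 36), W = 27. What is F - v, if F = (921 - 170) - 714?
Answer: 1336/31 ≈ 43.097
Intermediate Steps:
F = 37 (F = 751 - 714 = 37)
v = -189/31 (v = (27/(-31))*(-29 + 36) = (27*(-1/31))*7 = -27/31*7 = -189/31 ≈ -6.0968)
F - v = 37 - 1*(-189/31) = 37 + 189/31 = 1336/31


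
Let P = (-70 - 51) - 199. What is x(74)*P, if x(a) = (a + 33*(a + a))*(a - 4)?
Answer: -111059200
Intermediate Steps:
P = -320 (P = -121 - 199 = -320)
x(a) = 67*a*(-4 + a) (x(a) = (a + 33*(2*a))*(-4 + a) = (a + 66*a)*(-4 + a) = (67*a)*(-4 + a) = 67*a*(-4 + a))
x(74)*P = (67*74*(-4 + 74))*(-320) = (67*74*70)*(-320) = 347060*(-320) = -111059200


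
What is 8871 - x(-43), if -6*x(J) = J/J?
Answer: 53227/6 ≈ 8871.2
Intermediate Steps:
x(J) = -⅙ (x(J) = -J/(6*J) = -⅙*1 = -⅙)
8871 - x(-43) = 8871 - 1*(-⅙) = 8871 + ⅙ = 53227/6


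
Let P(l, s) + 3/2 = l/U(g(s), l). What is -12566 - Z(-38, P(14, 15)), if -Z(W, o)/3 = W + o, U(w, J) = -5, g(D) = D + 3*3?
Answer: -126929/10 ≈ -12693.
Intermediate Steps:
g(D) = 9 + D (g(D) = D + 9 = 9 + D)
P(l, s) = -3/2 - l/5 (P(l, s) = -3/2 + l/(-5) = -3/2 + l*(-1/5) = -3/2 - l/5)
Z(W, o) = -3*W - 3*o (Z(W, o) = -3*(W + o) = -3*W - 3*o)
-12566 - Z(-38, P(14, 15)) = -12566 - (-3*(-38) - 3*(-3/2 - 1/5*14)) = -12566 - (114 - 3*(-3/2 - 14/5)) = -12566 - (114 - 3*(-43/10)) = -12566 - (114 + 129/10) = -12566 - 1*1269/10 = -12566 - 1269/10 = -126929/10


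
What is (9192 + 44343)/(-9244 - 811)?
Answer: -10707/2011 ≈ -5.3242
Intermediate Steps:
(9192 + 44343)/(-9244 - 811) = 53535/(-10055) = 53535*(-1/10055) = -10707/2011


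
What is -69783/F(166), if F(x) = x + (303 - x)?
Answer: -23261/101 ≈ -230.31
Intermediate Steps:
F(x) = 303
-69783/F(166) = -69783/303 = -69783*1/303 = -23261/101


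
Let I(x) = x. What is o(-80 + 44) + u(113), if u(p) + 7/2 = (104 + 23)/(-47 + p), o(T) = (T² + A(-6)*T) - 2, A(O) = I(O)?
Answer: 49778/33 ≈ 1508.4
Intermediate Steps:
A(O) = O
o(T) = -2 + T² - 6*T (o(T) = (T² - 6*T) - 2 = -2 + T² - 6*T)
u(p) = -7/2 + 127/(-47 + p) (u(p) = -7/2 + (104 + 23)/(-47 + p) = -7/2 + 127/(-47 + p))
o(-80 + 44) + u(113) = (-2 + (-80 + 44)² - 6*(-80 + 44)) + (583 - 7*113)/(2*(-47 + 113)) = (-2 + (-36)² - 6*(-36)) + (½)*(583 - 791)/66 = (-2 + 1296 + 216) + (½)*(1/66)*(-208) = 1510 - 52/33 = 49778/33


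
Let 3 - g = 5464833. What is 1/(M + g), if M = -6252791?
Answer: -1/11717621 ≈ -8.5342e-8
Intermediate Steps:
g = -5464830 (g = 3 - 1*5464833 = 3 - 5464833 = -5464830)
1/(M + g) = 1/(-6252791 - 5464830) = 1/(-11717621) = -1/11717621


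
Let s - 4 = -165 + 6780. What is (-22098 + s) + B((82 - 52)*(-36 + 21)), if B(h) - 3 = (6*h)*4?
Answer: -26276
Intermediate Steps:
s = 6619 (s = 4 + (-165 + 6780) = 4 + 6615 = 6619)
B(h) = 3 + 24*h (B(h) = 3 + (6*h)*4 = 3 + 24*h)
(-22098 + s) + B((82 - 52)*(-36 + 21)) = (-22098 + 6619) + (3 + 24*((82 - 52)*(-36 + 21))) = -15479 + (3 + 24*(30*(-15))) = -15479 + (3 + 24*(-450)) = -15479 + (3 - 10800) = -15479 - 10797 = -26276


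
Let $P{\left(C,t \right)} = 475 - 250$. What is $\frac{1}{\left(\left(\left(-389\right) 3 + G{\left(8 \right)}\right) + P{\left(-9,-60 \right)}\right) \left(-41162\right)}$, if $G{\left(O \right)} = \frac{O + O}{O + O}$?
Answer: $\frac{1}{38733442} \approx 2.5817 \cdot 10^{-8}$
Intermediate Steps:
$G{\left(O \right)} = 1$ ($G{\left(O \right)} = \frac{2 O}{2 O} = 2 O \frac{1}{2 O} = 1$)
$P{\left(C,t \right)} = 225$
$\frac{1}{\left(\left(\left(-389\right) 3 + G{\left(8 \right)}\right) + P{\left(-9,-60 \right)}\right) \left(-41162\right)} = \frac{1}{\left(\left(\left(-389\right) 3 + 1\right) + 225\right) \left(-41162\right)} = \frac{1}{\left(-1167 + 1\right) + 225} \left(- \frac{1}{41162}\right) = \frac{1}{-1166 + 225} \left(- \frac{1}{41162}\right) = \frac{1}{-941} \left(- \frac{1}{41162}\right) = \left(- \frac{1}{941}\right) \left(- \frac{1}{41162}\right) = \frac{1}{38733442}$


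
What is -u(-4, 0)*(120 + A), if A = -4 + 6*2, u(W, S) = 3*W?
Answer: 1536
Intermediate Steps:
A = 8 (A = -4 + 12 = 8)
-u(-4, 0)*(120 + A) = -3*(-4)*(120 + 8) = -(-12)*128 = -1*(-1536) = 1536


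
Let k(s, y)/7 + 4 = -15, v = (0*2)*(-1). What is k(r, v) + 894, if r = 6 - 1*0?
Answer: 761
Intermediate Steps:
v = 0 (v = 0*(-1) = 0)
r = 6 (r = 6 + 0 = 6)
k(s, y) = -133 (k(s, y) = -28 + 7*(-15) = -28 - 105 = -133)
k(r, v) + 894 = -133 + 894 = 761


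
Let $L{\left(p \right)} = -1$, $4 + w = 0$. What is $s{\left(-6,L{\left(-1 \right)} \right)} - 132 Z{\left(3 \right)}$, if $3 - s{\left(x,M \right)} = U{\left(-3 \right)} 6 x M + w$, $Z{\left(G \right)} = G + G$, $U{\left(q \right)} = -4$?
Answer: $-641$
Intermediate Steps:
$w = -4$ ($w = -4 + 0 = -4$)
$Z{\left(G \right)} = 2 G$
$s{\left(x,M \right)} = 7 + 24 M x$ ($s{\left(x,M \right)} = 3 - \left(\left(-4\right) 6 x M - 4\right) = 3 - \left(- 24 x M - 4\right) = 3 - \left(- 24 M x - 4\right) = 3 - \left(-4 - 24 M x\right) = 3 + \left(4 + 24 M x\right) = 7 + 24 M x$)
$s{\left(-6,L{\left(-1 \right)} \right)} - 132 Z{\left(3 \right)} = \left(7 + 24 \left(-1\right) \left(-6\right)\right) - 132 \cdot 2 \cdot 3 = \left(7 + 144\right) - 792 = 151 - 792 = -641$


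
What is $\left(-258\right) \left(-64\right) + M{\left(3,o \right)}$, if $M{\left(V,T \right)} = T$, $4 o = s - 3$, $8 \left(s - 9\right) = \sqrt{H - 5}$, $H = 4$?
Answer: $\frac{33027}{2} + \frac{i}{32} \approx 16514.0 + 0.03125 i$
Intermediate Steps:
$s = 9 + \frac{i}{8}$ ($s = 9 + \frac{\sqrt{4 - 5}}{8} = 9 + \frac{\sqrt{-1}}{8} = 9 + \frac{i}{8} \approx 9.0 + 0.125 i$)
$o = \frac{3}{2} + \frac{i}{32}$ ($o = \frac{\left(9 + \frac{i}{8}\right) - 3}{4} = \frac{6 + \frac{i}{8}}{4} = \frac{3}{2} + \frac{i}{32} \approx 1.5 + 0.03125 i$)
$\left(-258\right) \left(-64\right) + M{\left(3,o \right)} = \left(-258\right) \left(-64\right) + \left(\frac{3}{2} + \frac{i}{32}\right) = 16512 + \left(\frac{3}{2} + \frac{i}{32}\right) = \frac{33027}{2} + \frac{i}{32}$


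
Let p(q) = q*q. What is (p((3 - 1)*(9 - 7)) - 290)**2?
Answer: 75076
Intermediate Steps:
p(q) = q**2
(p((3 - 1)*(9 - 7)) - 290)**2 = (((3 - 1)*(9 - 7))**2 - 290)**2 = ((2*2)**2 - 290)**2 = (4**2 - 290)**2 = (16 - 290)**2 = (-274)**2 = 75076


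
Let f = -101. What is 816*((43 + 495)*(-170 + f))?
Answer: -118971168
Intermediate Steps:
816*((43 + 495)*(-170 + f)) = 816*((43 + 495)*(-170 - 101)) = 816*(538*(-271)) = 816*(-145798) = -118971168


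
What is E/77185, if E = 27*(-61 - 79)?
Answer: -756/15437 ≈ -0.048973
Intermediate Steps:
E = -3780 (E = 27*(-140) = -3780)
E/77185 = -3780/77185 = -3780*1/77185 = -756/15437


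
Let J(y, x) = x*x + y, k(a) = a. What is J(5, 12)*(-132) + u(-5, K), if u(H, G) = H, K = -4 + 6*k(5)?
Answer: -19673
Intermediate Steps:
J(y, x) = y + x² (J(y, x) = x² + y = y + x²)
K = 26 (K = -4 + 6*5 = -4 + 30 = 26)
J(5, 12)*(-132) + u(-5, K) = (5 + 12²)*(-132) - 5 = (5 + 144)*(-132) - 5 = 149*(-132) - 5 = -19668 - 5 = -19673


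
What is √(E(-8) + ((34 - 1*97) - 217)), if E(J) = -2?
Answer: I*√282 ≈ 16.793*I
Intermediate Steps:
√(E(-8) + ((34 - 1*97) - 217)) = √(-2 + ((34 - 1*97) - 217)) = √(-2 + ((34 - 97) - 217)) = √(-2 + (-63 - 217)) = √(-2 - 280) = √(-282) = I*√282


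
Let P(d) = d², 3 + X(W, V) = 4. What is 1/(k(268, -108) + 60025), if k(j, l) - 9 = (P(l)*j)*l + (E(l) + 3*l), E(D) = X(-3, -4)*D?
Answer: -1/337543214 ≈ -2.9626e-9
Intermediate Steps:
X(W, V) = 1 (X(W, V) = -3 + 4 = 1)
E(D) = D (E(D) = 1*D = D)
k(j, l) = 9 + 4*l + j*l³ (k(j, l) = 9 + ((l²*j)*l + (l + 3*l)) = 9 + ((j*l²)*l + 4*l) = 9 + (j*l³ + 4*l) = 9 + (4*l + j*l³) = 9 + 4*l + j*l³)
1/(k(268, -108) + 60025) = 1/((9 + 4*(-108) + 268*(-108)³) + 60025) = 1/((9 - 432 + 268*(-1259712)) + 60025) = 1/((9 - 432 - 337602816) + 60025) = 1/(-337603239 + 60025) = 1/(-337543214) = -1/337543214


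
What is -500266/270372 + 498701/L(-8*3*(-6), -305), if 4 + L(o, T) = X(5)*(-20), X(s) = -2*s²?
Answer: 3731570051/7480292 ≈ 498.85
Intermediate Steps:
L(o, T) = 996 (L(o, T) = -4 - 2*5²*(-20) = -4 - 2*25*(-20) = -4 - 50*(-20) = -4 + 1000 = 996)
-500266/270372 + 498701/L(-8*3*(-6), -305) = -500266/270372 + 498701/996 = -500266*1/270372 + 498701*(1/996) = -250133/135186 + 498701/996 = 3731570051/7480292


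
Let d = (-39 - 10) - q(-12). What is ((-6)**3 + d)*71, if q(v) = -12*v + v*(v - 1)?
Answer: -40115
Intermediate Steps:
q(v) = -12*v + v*(-1 + v)
d = -349 (d = (-39 - 10) - (-12)*(-13 - 12) = -49 - (-12)*(-25) = -49 - 1*300 = -49 - 300 = -349)
((-6)**3 + d)*71 = ((-6)**3 - 349)*71 = (-216 - 349)*71 = -565*71 = -40115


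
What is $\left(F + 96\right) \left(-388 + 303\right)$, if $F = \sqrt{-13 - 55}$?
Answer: $-8160 - 170 i \sqrt{17} \approx -8160.0 - 700.93 i$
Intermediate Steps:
$F = 2 i \sqrt{17}$ ($F = \sqrt{-68} = 2 i \sqrt{17} \approx 8.2462 i$)
$\left(F + 96\right) \left(-388 + 303\right) = \left(2 i \sqrt{17} + 96\right) \left(-388 + 303\right) = \left(96 + 2 i \sqrt{17}\right) \left(-85\right) = -8160 - 170 i \sqrt{17}$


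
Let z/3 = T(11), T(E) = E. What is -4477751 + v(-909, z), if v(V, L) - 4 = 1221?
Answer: -4476526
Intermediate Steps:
z = 33 (z = 3*11 = 33)
v(V, L) = 1225 (v(V, L) = 4 + 1221 = 1225)
-4477751 + v(-909, z) = -4477751 + 1225 = -4476526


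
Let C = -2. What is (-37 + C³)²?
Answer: 2025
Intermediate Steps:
(-37 + C³)² = (-37 + (-2)³)² = (-37 - 8)² = (-45)² = 2025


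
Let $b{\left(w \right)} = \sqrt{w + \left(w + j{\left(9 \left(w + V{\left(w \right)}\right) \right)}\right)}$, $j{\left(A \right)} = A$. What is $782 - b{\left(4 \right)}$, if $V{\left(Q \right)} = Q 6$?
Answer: $782 - 2 \sqrt{65} \approx 765.88$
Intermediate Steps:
$V{\left(Q \right)} = 6 Q$
$b{\left(w \right)} = \sqrt{65} \sqrt{w}$ ($b{\left(w \right)} = \sqrt{w + \left(w + 9 \left(w + 6 w\right)\right)} = \sqrt{w + \left(w + 9 \cdot 7 w\right)} = \sqrt{w + \left(w + 63 w\right)} = \sqrt{w + 64 w} = \sqrt{65 w} = \sqrt{65} \sqrt{w}$)
$782 - b{\left(4 \right)} = 782 - \sqrt{65} \sqrt{4} = 782 - \sqrt{65} \cdot 2 = 782 - 2 \sqrt{65}$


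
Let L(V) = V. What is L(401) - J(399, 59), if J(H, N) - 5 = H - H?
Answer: 396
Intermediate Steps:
J(H, N) = 5 (J(H, N) = 5 + (H - H) = 5 + 0 = 5)
L(401) - J(399, 59) = 401 - 1*5 = 401 - 5 = 396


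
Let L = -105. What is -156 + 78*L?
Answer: -8346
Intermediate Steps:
-156 + 78*L = -156 + 78*(-105) = -156 - 8190 = -8346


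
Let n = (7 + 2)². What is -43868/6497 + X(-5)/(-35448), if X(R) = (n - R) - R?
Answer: -222232013/32900808 ≈ -6.7546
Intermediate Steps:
n = 81 (n = 9² = 81)
X(R) = 81 - 2*R (X(R) = (81 - R) - R = 81 - 2*R)
-43868/6497 + X(-5)/(-35448) = -43868/6497 + (81 - 2*(-5))/(-35448) = -43868*1/6497 + (81 + 10)*(-1/35448) = -43868/6497 + 91*(-1/35448) = -43868/6497 - 13/5064 = -222232013/32900808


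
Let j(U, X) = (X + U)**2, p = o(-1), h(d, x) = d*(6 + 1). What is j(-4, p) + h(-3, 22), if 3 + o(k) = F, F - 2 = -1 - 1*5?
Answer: 100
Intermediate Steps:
F = -4 (F = 2 + (-1 - 1*5) = 2 + (-1 - 5) = 2 - 6 = -4)
h(d, x) = 7*d (h(d, x) = d*7 = 7*d)
o(k) = -7 (o(k) = -3 - 4 = -7)
p = -7
j(U, X) = (U + X)**2
j(-4, p) + h(-3, 22) = (-4 - 7)**2 + 7*(-3) = (-11)**2 - 21 = 121 - 21 = 100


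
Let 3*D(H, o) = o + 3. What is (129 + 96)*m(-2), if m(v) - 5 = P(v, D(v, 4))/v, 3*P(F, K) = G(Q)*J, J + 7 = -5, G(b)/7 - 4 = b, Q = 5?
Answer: 29475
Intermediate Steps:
D(H, o) = 1 + o/3 (D(H, o) = (o + 3)/3 = (3 + o)/3 = 1 + o/3)
G(b) = 28 + 7*b
J = -12 (J = -7 - 5 = -12)
P(F, K) = -252 (P(F, K) = ((28 + 7*5)*(-12))/3 = ((28 + 35)*(-12))/3 = (63*(-12))/3 = (1/3)*(-756) = -252)
m(v) = 5 - 252/v
(129 + 96)*m(-2) = (129 + 96)*(5 - 252/(-2)) = 225*(5 - 252*(-1/2)) = 225*(5 + 126) = 225*131 = 29475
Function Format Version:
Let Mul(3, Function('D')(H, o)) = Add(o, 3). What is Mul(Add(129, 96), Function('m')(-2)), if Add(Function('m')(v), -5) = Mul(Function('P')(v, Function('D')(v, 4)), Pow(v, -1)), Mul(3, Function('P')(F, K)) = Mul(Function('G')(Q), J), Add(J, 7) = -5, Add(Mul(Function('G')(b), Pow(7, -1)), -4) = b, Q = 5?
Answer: 29475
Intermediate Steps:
Function('D')(H, o) = Add(1, Mul(Rational(1, 3), o)) (Function('D')(H, o) = Mul(Rational(1, 3), Add(o, 3)) = Mul(Rational(1, 3), Add(3, o)) = Add(1, Mul(Rational(1, 3), o)))
Function('G')(b) = Add(28, Mul(7, b))
J = -12 (J = Add(-7, -5) = -12)
Function('P')(F, K) = -252 (Function('P')(F, K) = Mul(Rational(1, 3), Mul(Add(28, Mul(7, 5)), -12)) = Mul(Rational(1, 3), Mul(Add(28, 35), -12)) = Mul(Rational(1, 3), Mul(63, -12)) = Mul(Rational(1, 3), -756) = -252)
Function('m')(v) = Add(5, Mul(-252, Pow(v, -1)))
Mul(Add(129, 96), Function('m')(-2)) = Mul(Add(129, 96), Add(5, Mul(-252, Pow(-2, -1)))) = Mul(225, Add(5, Mul(-252, Rational(-1, 2)))) = Mul(225, Add(5, 126)) = Mul(225, 131) = 29475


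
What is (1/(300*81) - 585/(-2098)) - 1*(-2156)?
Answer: 54965057999/25490700 ≈ 2156.3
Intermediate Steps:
(1/(300*81) - 585/(-2098)) - 1*(-2156) = ((1/300)*(1/81) - 585*(-1/2098)) + 2156 = (1/24300 + 585/2098) + 2156 = 7108799/25490700 + 2156 = 54965057999/25490700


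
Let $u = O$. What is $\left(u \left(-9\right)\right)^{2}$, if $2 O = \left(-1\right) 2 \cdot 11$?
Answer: $9801$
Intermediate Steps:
$O = -11$ ($O = \frac{\left(-1\right) 2 \cdot 11}{2} = \frac{\left(-2\right) 11}{2} = \frac{1}{2} \left(-22\right) = -11$)
$u = -11$
$\left(u \left(-9\right)\right)^{2} = \left(\left(-11\right) \left(-9\right)\right)^{2} = 99^{2} = 9801$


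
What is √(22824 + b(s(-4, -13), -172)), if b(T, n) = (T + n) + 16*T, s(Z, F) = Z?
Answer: 2*√5646 ≈ 150.28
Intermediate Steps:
b(T, n) = n + 17*T
√(22824 + b(s(-4, -13), -172)) = √(22824 + (-172 + 17*(-4))) = √(22824 + (-172 - 68)) = √(22824 - 240) = √22584 = 2*√5646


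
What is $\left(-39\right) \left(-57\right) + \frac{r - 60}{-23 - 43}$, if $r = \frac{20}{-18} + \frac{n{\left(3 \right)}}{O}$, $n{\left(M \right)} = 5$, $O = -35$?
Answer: $\frac{9247093}{4158} \approx 2223.9$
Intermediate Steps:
$r = - \frac{79}{63}$ ($r = \frac{20}{-18} + \frac{5}{-35} = 20 \left(- \frac{1}{18}\right) + 5 \left(- \frac{1}{35}\right) = - \frac{10}{9} - \frac{1}{7} = - \frac{79}{63} \approx -1.254$)
$\left(-39\right) \left(-57\right) + \frac{r - 60}{-23 - 43} = \left(-39\right) \left(-57\right) + \frac{- \frac{79}{63} - 60}{-23 - 43} = 2223 - \frac{3859}{63 \left(-66\right)} = 2223 - - \frac{3859}{4158} = 2223 + \frac{3859}{4158} = \frac{9247093}{4158}$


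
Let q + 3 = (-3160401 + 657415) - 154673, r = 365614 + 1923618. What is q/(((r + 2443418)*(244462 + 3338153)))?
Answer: -1328831/8477631439875 ≈ -1.5675e-7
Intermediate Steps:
r = 2289232
q = -2657662 (q = -3 + ((-3160401 + 657415) - 154673) = -3 + (-2502986 - 154673) = -3 - 2657659 = -2657662)
q/(((r + 2443418)*(244462 + 3338153))) = -2657662*1/((244462 + 3338153)*(2289232 + 2443418)) = -2657662/(4732650*3582615) = -2657662/16955262879750 = -2657662*1/16955262879750 = -1328831/8477631439875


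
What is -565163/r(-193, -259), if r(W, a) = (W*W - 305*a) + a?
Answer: -565163/115985 ≈ -4.8727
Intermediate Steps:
r(W, a) = W**2 - 304*a (r(W, a) = (W**2 - 305*a) + a = W**2 - 304*a)
-565163/r(-193, -259) = -565163/((-193)**2 - 304*(-259)) = -565163/(37249 + 78736) = -565163/115985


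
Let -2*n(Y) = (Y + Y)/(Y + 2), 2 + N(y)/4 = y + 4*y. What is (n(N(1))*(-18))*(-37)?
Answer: -3996/7 ≈ -570.86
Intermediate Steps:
N(y) = -8 + 20*y (N(y) = -8 + 4*(y + 4*y) = -8 + 4*(5*y) = -8 + 20*y)
n(Y) = -Y/(2 + Y) (n(Y) = -(Y + Y)/(2*(Y + 2)) = -2*Y/(2*(2 + Y)) = -Y/(2 + Y))
(n(N(1))*(-18))*(-37) = (-(-8 + 20*1)/(2 + (-8 + 20*1))*(-18))*(-37) = (-(-8 + 20)/(2 + (-8 + 20))*(-18))*(-37) = (-1*12/(2 + 12)*(-18))*(-37) = (-1*12/14*(-18))*(-37) = (-1*12*1/14*(-18))*(-37) = -6/7*(-18)*(-37) = (108/7)*(-37) = -3996/7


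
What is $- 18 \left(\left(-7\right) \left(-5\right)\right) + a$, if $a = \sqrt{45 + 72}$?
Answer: $-630 + 3 \sqrt{13} \approx -619.18$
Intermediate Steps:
$a = 3 \sqrt{13}$ ($a = \sqrt{117} = 3 \sqrt{13} \approx 10.817$)
$- 18 \left(\left(-7\right) \left(-5\right)\right) + a = - 18 \left(\left(-7\right) \left(-5\right)\right) + 3 \sqrt{13} = \left(-18\right) 35 + 3 \sqrt{13} = -630 + 3 \sqrt{13}$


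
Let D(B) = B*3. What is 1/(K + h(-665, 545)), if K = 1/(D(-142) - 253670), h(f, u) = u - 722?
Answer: -254096/44974993 ≈ -0.0056497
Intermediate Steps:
D(B) = 3*B
h(f, u) = -722 + u
K = -1/254096 (K = 1/(3*(-142) - 253670) = 1/(-426 - 253670) = 1/(-254096) = -1/254096 ≈ -3.9355e-6)
1/(K + h(-665, 545)) = 1/(-1/254096 + (-722 + 545)) = 1/(-1/254096 - 177) = 1/(-44974993/254096) = -254096/44974993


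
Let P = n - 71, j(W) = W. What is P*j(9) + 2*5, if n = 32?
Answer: -341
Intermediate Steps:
P = -39 (P = 32 - 71 = -39)
P*j(9) + 2*5 = -39*9 + 2*5 = -351 + 10 = -341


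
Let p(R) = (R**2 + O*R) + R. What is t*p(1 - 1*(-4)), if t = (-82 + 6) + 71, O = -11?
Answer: 125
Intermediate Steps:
t = -5 (t = -76 + 71 = -5)
p(R) = R**2 - 10*R (p(R) = (R**2 - 11*R) + R = R**2 - 10*R)
t*p(1 - 1*(-4)) = -5*(1 - 1*(-4))*(-10 + (1 - 1*(-4))) = -5*(1 + 4)*(-10 + (1 + 4)) = -25*(-10 + 5) = -25*(-5) = -5*(-25) = 125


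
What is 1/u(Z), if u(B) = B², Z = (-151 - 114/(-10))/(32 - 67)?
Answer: 30625/487204 ≈ 0.062859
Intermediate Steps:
Z = 698/175 (Z = (-151 - 114*(-⅒))/(-35) = (-151 + 57/5)*(-1/35) = -698/5*(-1/35) = 698/175 ≈ 3.9886)
1/u(Z) = 1/((698/175)²) = 1/(487204/30625) = 30625/487204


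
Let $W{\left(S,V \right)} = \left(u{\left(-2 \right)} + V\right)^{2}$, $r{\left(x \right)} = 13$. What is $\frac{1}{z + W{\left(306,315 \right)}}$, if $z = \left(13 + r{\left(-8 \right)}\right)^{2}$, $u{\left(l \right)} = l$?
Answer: $\frac{1}{98645} \approx 1.0137 \cdot 10^{-5}$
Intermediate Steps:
$W{\left(S,V \right)} = \left(-2 + V\right)^{2}$
$z = 676$ ($z = \left(13 + 13\right)^{2} = 26^{2} = 676$)
$\frac{1}{z + W{\left(306,315 \right)}} = \frac{1}{676 + \left(-2 + 315\right)^{2}} = \frac{1}{676 + 313^{2}} = \frac{1}{676 + 97969} = \frac{1}{98645}$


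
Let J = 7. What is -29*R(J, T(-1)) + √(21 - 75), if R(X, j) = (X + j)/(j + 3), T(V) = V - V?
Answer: -203/3 + 3*I*√6 ≈ -67.667 + 7.3485*I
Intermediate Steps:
T(V) = 0
R(X, j) = (X + j)/(3 + j)
-29*R(J, T(-1)) + √(21 - 75) = -29*(7 + 0)/(3 + 0) + √(21 - 75) = -29*7/3 + √(-54) = -29*7/3 + 3*I*√6 = -203/3 + 3*I*√6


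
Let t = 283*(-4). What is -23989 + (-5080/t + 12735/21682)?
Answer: -147165507789/6136006 ≈ -23984.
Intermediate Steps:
t = -1132
-23989 + (-5080/t + 12735/21682) = -23989 + (-5080/(-1132) + 12735/21682) = -23989 + (-5080*(-1/1132) + 12735*(1/21682)) = -23989 + (1270/283 + 12735/21682) = -23989 + 31140145/6136006 = -147165507789/6136006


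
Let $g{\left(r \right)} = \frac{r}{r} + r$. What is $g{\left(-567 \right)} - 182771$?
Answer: $-183337$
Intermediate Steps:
$g{\left(r \right)} = 1 + r$
$g{\left(-567 \right)} - 182771 = \left(1 - 567\right) - 182771 = -566 - 182771 = -183337$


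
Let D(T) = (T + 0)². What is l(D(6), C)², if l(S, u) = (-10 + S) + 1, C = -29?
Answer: 729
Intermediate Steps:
D(T) = T²
l(S, u) = -9 + S
l(D(6), C)² = (-9 + 6²)² = (-9 + 36)² = 27² = 729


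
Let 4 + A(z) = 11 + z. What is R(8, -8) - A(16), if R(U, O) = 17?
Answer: -6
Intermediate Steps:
A(z) = 7 + z (A(z) = -4 + (11 + z) = 7 + z)
R(8, -8) - A(16) = 17 - (7 + 16) = 17 - 1*23 = 17 - 23 = -6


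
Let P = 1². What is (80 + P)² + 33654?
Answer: 40215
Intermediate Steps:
P = 1
(80 + P)² + 33654 = (80 + 1)² + 33654 = 81² + 33654 = 6561 + 33654 = 40215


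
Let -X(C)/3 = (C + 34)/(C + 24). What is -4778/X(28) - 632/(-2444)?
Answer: 75918002/56823 ≈ 1336.0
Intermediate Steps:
X(C) = -3*(34 + C)/(24 + C) (X(C) = -3*(C + 34)/(C + 24) = -3*(34 + C)/(24 + C))
-4778/X(28) - 632/(-2444) = -4778*(24 + 28)/(3*(-34 - 1*28)) - 632/(-2444) = -4778*52/(3*(-34 - 28)) - 632*(-1/2444) = -4778/(3*(1/52)*(-62)) + 158/611 = -4778/(-93/26) + 158/611 = -4778*(-26/93) + 158/611 = 124228/93 + 158/611 = 75918002/56823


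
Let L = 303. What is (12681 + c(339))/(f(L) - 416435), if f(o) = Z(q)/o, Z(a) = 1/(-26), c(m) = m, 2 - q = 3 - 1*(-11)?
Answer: -102571560/3280674931 ≈ -0.031265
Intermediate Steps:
q = -12 (q = 2 - (3 - 1*(-11)) = 2 - (3 + 11) = 2 - 1*14 = 2 - 14 = -12)
Z(a) = -1/26
f(o) = -1/(26*o)
(12681 + c(339))/(f(L) - 416435) = (12681 + 339)/(-1/26/303 - 416435) = 13020/(-1/26*1/303 - 416435) = 13020/(-1/7878 - 416435) = 13020/(-3280674931/7878) = 13020*(-7878/3280674931) = -102571560/3280674931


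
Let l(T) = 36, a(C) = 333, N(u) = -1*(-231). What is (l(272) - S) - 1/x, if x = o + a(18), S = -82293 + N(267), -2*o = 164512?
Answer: 6725714455/81923 ≈ 82098.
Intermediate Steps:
o = -82256 (o = -½*164512 = -82256)
N(u) = 231
S = -82062 (S = -82293 + 231 = -82062)
x = -81923 (x = -82256 + 333 = -81923)
(l(272) - S) - 1/x = (36 - 1*(-82062)) - 1/(-81923) = (36 + 82062) - 1*(-1/81923) = 82098 + 1/81923 = 6725714455/81923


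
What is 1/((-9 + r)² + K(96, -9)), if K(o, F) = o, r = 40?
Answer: 1/1057 ≈ 0.00094607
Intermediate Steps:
1/((-9 + r)² + K(96, -9)) = 1/((-9 + 40)² + 96) = 1/(31² + 96) = 1/(961 + 96) = 1/1057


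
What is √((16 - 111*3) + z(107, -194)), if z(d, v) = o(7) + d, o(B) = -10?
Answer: 2*I*√55 ≈ 14.832*I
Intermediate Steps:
z(d, v) = -10 + d
√((16 - 111*3) + z(107, -194)) = √((16 - 111*3) + (-10 + 107)) = √((16 - 333) + 97) = √(-317 + 97) = √(-220) = 2*I*√55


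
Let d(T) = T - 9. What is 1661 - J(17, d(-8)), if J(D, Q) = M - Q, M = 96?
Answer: 1548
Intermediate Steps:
d(T) = -9 + T
J(D, Q) = 96 - Q
1661 - J(17, d(-8)) = 1661 - (96 - (-9 - 8)) = 1661 - (96 - 1*(-17)) = 1661 - (96 + 17) = 1661 - 1*113 = 1661 - 113 = 1548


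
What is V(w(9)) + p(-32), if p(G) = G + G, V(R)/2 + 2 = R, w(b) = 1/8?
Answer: -271/4 ≈ -67.750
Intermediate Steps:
w(b) = ⅛
V(R) = -4 + 2*R
p(G) = 2*G
V(w(9)) + p(-32) = (-4 + 2*(⅛)) + 2*(-32) = (-4 + ¼) - 64 = -15/4 - 64 = -271/4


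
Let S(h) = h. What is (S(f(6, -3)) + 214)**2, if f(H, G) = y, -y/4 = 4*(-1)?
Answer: 52900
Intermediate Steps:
y = 16 (y = -16*(-1) = -4*(-4) = 16)
f(H, G) = 16
(S(f(6, -3)) + 214)**2 = (16 + 214)**2 = 230**2 = 52900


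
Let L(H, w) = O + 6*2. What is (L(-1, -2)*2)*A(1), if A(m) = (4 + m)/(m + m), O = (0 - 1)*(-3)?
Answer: 75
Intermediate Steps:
O = 3 (O = -1*(-3) = 3)
A(m) = (4 + m)/(2*m) (A(m) = (4 + m)/((2*m)) = (4 + m)*(1/(2*m)) = (4 + m)/(2*m))
L(H, w) = 15 (L(H, w) = 3 + 6*2 = 3 + 12 = 15)
(L(-1, -2)*2)*A(1) = (15*2)*((1/2)*(4 + 1)/1) = 30*((1/2)*1*5) = 30*(5/2) = 75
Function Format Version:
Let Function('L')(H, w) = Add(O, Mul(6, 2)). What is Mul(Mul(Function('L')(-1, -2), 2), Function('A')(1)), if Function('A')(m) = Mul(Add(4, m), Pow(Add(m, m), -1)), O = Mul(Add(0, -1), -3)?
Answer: 75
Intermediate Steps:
O = 3 (O = Mul(-1, -3) = 3)
Function('A')(m) = Mul(Rational(1, 2), Pow(m, -1), Add(4, m)) (Function('A')(m) = Mul(Add(4, m), Pow(Mul(2, m), -1)) = Mul(Add(4, m), Mul(Rational(1, 2), Pow(m, -1))) = Mul(Rational(1, 2), Pow(m, -1), Add(4, m)))
Function('L')(H, w) = 15 (Function('L')(H, w) = Add(3, Mul(6, 2)) = Add(3, 12) = 15)
Mul(Mul(Function('L')(-1, -2), 2), Function('A')(1)) = Mul(Mul(15, 2), Mul(Rational(1, 2), Pow(1, -1), Add(4, 1))) = Mul(30, Mul(Rational(1, 2), 1, 5)) = Mul(30, Rational(5, 2)) = 75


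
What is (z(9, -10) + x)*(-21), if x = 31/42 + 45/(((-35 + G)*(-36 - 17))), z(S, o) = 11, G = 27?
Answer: -105461/424 ≈ -248.73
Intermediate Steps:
x = 7517/8904 (x = 31/42 + 45/(((-35 + 27)*(-36 - 17))) = 31*(1/42) + 45/((-8*(-53))) = 31/42 + 45/424 = 7517/8904 ≈ 0.84423)
(z(9, -10) + x)*(-21) = (11 + 7517/8904)*(-21) = (105461/8904)*(-21) = -105461/424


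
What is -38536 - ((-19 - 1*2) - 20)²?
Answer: -40217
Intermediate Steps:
-38536 - ((-19 - 1*2) - 20)² = -38536 - ((-19 - 2) - 20)² = -38536 - (-21 - 20)² = -38536 - 1*(-41)² = -38536 - 1*1681 = -38536 - 1681 = -40217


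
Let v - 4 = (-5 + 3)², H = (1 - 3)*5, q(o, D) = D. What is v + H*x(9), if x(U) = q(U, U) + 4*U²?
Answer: -3322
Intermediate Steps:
H = -10 (H = -2*5 = -10)
v = 8 (v = 4 + (-5 + 3)² = 4 + (-2)² = 4 + 4 = 8)
x(U) = U + 4*U²
v + H*x(9) = 8 - 90*(1 + 4*9) = 8 - 90*(1 + 36) = 8 - 90*37 = 8 - 10*333 = 8 - 3330 = -3322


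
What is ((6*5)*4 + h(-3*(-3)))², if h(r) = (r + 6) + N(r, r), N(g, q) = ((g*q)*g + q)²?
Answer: 296784158841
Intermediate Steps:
N(g, q) = (q + q*g²)² (N(g, q) = (q*g² + q)² = (q + q*g²)²)
h(r) = 6 + r + r²*(1 + r²)² (h(r) = (r + 6) + r²*(1 + r²)² = (6 + r) + r²*(1 + r²)² = 6 + r + r²*(1 + r²)²)
((6*5)*4 + h(-3*(-3)))² = ((6*5)*4 + (6 - 3*(-3) + (-3*(-3))²*(1 + (-3*(-3))²)²))² = (30*4 + (6 + 9 + 9²*(1 + 9²)²))² = (120 + (6 + 9 + 81*(1 + 81)²))² = (120 + (6 + 9 + 81*82²))² = (120 + (6 + 9 + 81*6724))² = (120 + (6 + 9 + 544644))² = (120 + 544659)² = 544779² = 296784158841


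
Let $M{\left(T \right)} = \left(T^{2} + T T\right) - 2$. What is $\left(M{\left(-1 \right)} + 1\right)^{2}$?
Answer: $1$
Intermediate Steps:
$M{\left(T \right)} = -2 + 2 T^{2}$ ($M{\left(T \right)} = \left(T^{2} + T^{2}\right) - 2 = 2 T^{2} - 2 = -2 + 2 T^{2}$)
$\left(M{\left(-1 \right)} + 1\right)^{2} = \left(\left(-2 + 2 \left(-1\right)^{2}\right) + 1\right)^{2} = \left(\left(-2 + 2 \cdot 1\right) + 1\right)^{2} = \left(\left(-2 + 2\right) + 1\right)^{2} = \left(0 + 1\right)^{2} = 1^{2} = 1$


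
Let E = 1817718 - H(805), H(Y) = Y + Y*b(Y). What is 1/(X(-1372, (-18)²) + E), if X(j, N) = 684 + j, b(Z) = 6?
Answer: 1/1811395 ≈ 5.5206e-7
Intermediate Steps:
H(Y) = 7*Y (H(Y) = Y + Y*6 = Y + 6*Y = 7*Y)
E = 1812083 (E = 1817718 - 7*805 = 1817718 - 1*5635 = 1817718 - 5635 = 1812083)
1/(X(-1372, (-18)²) + E) = 1/((684 - 1372) + 1812083) = 1/(-688 + 1812083) = 1/1811395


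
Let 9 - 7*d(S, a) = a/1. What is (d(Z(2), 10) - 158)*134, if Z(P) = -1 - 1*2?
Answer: -148338/7 ≈ -21191.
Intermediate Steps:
Z(P) = -3 (Z(P) = -1 - 2 = -3)
d(S, a) = 9/7 - a/7 (d(S, a) = 9/7 - a/(7*1) = 9/7 - a/7)
(d(Z(2), 10) - 158)*134 = ((9/7 - ⅐*10) - 158)*134 = ((9/7 - 10/7) - 158)*134 = (-⅐ - 158)*134 = -1107/7*134 = -148338/7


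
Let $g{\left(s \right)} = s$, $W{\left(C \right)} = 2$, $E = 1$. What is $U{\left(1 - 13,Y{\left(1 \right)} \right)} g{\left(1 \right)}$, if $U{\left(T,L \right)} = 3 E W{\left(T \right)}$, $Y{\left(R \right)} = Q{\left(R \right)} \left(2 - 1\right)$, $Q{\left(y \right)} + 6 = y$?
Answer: $6$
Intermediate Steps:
$Q{\left(y \right)} = -6 + y$
$Y{\left(R \right)} = -6 + R$ ($Y{\left(R \right)} = \left(-6 + R\right) \left(2 - 1\right) = \left(-6 + R\right) 1 = -6 + R$)
$U{\left(T,L \right)} = 6$ ($U{\left(T,L \right)} = 3 \cdot 1 \cdot 2 = 3 \cdot 2 = 6$)
$U{\left(1 - 13,Y{\left(1 \right)} \right)} g{\left(1 \right)} = 6 \cdot 1 = 6$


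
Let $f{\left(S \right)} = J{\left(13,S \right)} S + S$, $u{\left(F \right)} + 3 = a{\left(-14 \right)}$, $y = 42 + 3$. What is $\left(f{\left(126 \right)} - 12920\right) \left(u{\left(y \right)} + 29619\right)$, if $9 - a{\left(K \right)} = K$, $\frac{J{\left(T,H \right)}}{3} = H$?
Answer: $1032444926$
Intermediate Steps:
$y = 45$
$J{\left(T,H \right)} = 3 H$
$a{\left(K \right)} = 9 - K$
$u{\left(F \right)} = 20$ ($u{\left(F \right)} = -3 + \left(9 - -14\right) = -3 + \left(9 + 14\right) = -3 + 23 = 20$)
$f{\left(S \right)} = S + 3 S^{2}$ ($f{\left(S \right)} = 3 S S + S = 3 S^{2} + S = S + 3 S^{2}$)
$\left(f{\left(126 \right)} - 12920\right) \left(u{\left(y \right)} + 29619\right) = \left(126 \left(1 + 3 \cdot 126\right) - 12920\right) \left(20 + 29619\right) = \left(126 \left(1 + 378\right) - 12920\right) 29639 = \left(126 \cdot 379 - 12920\right) 29639 = \left(47754 - 12920\right) 29639 = 34834 \cdot 29639 = 1032444926$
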